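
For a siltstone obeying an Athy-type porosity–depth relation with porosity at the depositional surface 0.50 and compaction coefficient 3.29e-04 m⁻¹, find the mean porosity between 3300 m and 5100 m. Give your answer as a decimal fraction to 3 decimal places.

0.127

Working in km (1 km = 1000 m; k in km⁻¹ = k in m⁻¹ × 1000):
⟨φ⟩ = (1/(z₂−z₁)) ∫ φ₀ e^(−kz) dz = φ₀·(e^(−k·z₁) − e^(−k·z₂)) / (k·(z₂−z₁))
e^(−0.329×3.3) = 0.3377; e^(−0.329×5.1) = 0.1868
⟨φ⟩ = 0.5 × (0.3377 − 0.1868) / (0.329 × 1.8) = 0.5 × 0.2548 = 0.1274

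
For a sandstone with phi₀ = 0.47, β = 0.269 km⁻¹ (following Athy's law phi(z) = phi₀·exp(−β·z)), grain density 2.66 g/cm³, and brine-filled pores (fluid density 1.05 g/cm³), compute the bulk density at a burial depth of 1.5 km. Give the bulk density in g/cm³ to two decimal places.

2.15 g/cm³

Porosity at depth: phi = 0.47·exp(−0.269×1.5) = 0.47×0.6680 = 0.3139
Bulk density: ρ_b = (1−phi)ρ_g + phi·ρ_f = 0.6861×2.66 + 0.3139×1.05
       = 1.825 + 0.330 = 2.155 g/cm³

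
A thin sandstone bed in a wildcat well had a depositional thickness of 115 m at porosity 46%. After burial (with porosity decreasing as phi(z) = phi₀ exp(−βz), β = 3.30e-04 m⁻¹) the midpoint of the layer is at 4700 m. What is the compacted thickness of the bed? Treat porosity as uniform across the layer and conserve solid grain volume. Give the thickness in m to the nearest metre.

69 m

Working in km (1 km = 1000 m; β in km⁻¹ = β in m⁻¹ × 1000):
Porosity at 4.7 km: phi = 0.46·exp(−0.33×4.7) = 0.0975
Solid-volume conservation: h(1−phi) = h₀(1−phi₀) ⇒ h = h₀·(1−phi₀)/(1−phi)
h = 0.115 × (1 − 0.46)/(1 − 0.0975) = 0.115 × 0.5984 = 0.0688 km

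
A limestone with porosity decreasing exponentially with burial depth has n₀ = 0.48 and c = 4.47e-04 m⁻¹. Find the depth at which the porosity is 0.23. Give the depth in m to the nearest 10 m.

1650 m

Working in km (1 km = 1000 m; c in km⁻¹ = c in m⁻¹ × 1000):
Invert Athy's law: d = ln(n₀/n) / c
d = ln(0.48/0.23) / 0.447 = ln(2.087) / 0.447 = 0.7357 / 0.447 = 1.646 km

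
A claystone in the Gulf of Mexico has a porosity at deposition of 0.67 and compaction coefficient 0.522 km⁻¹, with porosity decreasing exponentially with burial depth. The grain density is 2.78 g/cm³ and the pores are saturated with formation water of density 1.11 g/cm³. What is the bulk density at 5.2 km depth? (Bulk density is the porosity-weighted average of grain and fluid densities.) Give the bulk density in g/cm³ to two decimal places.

Porosity at depth: φ = 0.67·exp(−0.522×5.2) = 0.67×0.0662 = 0.0444
Bulk density: ρ_b = (1−φ)ρ_g + φ·ρ_f = 0.9556×2.78 + 0.0444×1.11
       = 2.657 + 0.049 = 2.706 g/cm³

2.71 g/cm³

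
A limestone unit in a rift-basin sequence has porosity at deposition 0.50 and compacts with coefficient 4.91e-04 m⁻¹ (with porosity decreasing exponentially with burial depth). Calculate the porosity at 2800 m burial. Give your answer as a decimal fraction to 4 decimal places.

Working in km (1 km = 1000 m; β in km⁻¹ = β in m⁻¹ × 1000):
phi = phi₀·exp(−β·d) = 0.5 × exp(−0.491 × 2.8) = 0.5 × exp(−1.375)
  = 0.5 × 0.2529 = 0.1264

0.1264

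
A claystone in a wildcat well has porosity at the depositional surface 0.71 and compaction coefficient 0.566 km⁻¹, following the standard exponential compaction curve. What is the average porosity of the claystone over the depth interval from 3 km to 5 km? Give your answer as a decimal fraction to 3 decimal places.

0.078

⟨n⟩ = (1/(z₂−z₁)) ∫ n₀ e^(−kz) dz = n₀·(e^(−k·z₁) − e^(−k·z₂)) / (k·(z₂−z₁))
e^(−0.566×3) = 0.1830; e^(−0.566×5) = 0.0590
⟨n⟩ = 0.71 × (0.1830 − 0.0590) / (0.566 × 2) = 0.71 × 0.1096 = 0.0778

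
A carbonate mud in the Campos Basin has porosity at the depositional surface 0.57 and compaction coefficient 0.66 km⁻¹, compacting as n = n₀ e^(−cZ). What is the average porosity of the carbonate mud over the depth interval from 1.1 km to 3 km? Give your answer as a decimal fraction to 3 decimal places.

⟨n⟩ = (1/(Z₂−Z₁)) ∫ n₀ e^(−cZ) dZ = n₀·(e^(−c·Z₁) − e^(−c·Z₂)) / (c·(Z₂−Z₁))
e^(−0.66×1.1) = 0.4838; e^(−0.66×3) = 0.1381
⟨n⟩ = 0.57 × (0.4838 − 0.1381) / (0.66 × 1.9) = 0.57 × 0.2757 = 0.1572

0.157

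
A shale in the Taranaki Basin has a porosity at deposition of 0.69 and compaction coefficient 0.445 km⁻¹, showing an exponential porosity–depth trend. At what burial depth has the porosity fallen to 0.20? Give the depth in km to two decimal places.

Invert Athy's law: d = ln(phi₀/phi) / k
d = ln(0.69/0.2) / 0.445 = ln(3.45) / 0.445 = 1.2384 / 0.445 = 2.783 km

2.78 km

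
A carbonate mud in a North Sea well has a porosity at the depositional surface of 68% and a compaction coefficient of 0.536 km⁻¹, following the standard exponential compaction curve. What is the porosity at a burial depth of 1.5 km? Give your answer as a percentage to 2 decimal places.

n = n₀·exp(−k·z) = 0.68 × exp(−0.536 × 1.5) = 0.68 × exp(−0.804)
  = 0.68 × 0.4475 = 0.3043

30.43%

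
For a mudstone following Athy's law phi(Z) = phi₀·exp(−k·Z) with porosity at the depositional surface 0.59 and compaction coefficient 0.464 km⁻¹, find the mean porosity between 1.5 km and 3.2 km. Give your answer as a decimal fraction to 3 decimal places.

⟨phi⟩ = (1/(Z₂−Z₁)) ∫ phi₀ e^(−kZ) dZ = phi₀·(e^(−k·Z₁) − e^(−k·Z₂)) / (k·(Z₂−Z₁))
e^(−0.464×1.5) = 0.4986; e^(−0.464×3.2) = 0.2265
⟨phi⟩ = 0.59 × (0.4986 − 0.2265) / (0.464 × 1.7) = 0.59 × 0.3449 = 0.2035

0.203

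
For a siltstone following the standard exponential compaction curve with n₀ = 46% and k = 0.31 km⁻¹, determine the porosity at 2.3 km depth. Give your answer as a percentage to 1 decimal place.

n = n₀·exp(−k·z) = 0.46 × exp(−0.31 × 2.3) = 0.46 × exp(−0.713)
  = 0.46 × 0.4902 = 0.2255

22.5%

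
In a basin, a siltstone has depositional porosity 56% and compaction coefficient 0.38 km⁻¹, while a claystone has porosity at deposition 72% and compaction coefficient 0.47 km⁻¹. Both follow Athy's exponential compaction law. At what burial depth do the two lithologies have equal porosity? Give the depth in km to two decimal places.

Set phi₀ₐ e^(−cₐZ) = phi₀ᵦ e^(−cᵦZ) ⇒ ln(phi₀ₐ/phi₀ᵦ) = (cₐ − cᵦ)·Z
Z = ln(0.56/0.72) / (0.38 − 0.47) = -0.2513 / -0.09 = 2.792 km

2.79 km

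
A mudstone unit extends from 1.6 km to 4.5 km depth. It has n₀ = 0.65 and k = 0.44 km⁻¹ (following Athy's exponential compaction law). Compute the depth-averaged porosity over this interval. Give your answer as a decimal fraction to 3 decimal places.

⟨n⟩ = (1/(Z₂−Z₁)) ∫ n₀ e^(−kZ) dZ = n₀·(e^(−k·Z₁) − e^(−k·Z₂)) / (k·(Z₂−Z₁))
e^(−0.44×1.6) = 0.4946; e^(−0.44×4.5) = 0.1381
⟨n⟩ = 0.65 × (0.4946 − 0.1381) / (0.44 × 2.9) = 0.65 × 0.2794 = 0.1816

0.182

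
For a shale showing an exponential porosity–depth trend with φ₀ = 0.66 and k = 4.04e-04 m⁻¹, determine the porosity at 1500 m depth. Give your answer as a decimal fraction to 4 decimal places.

Working in km (1 km = 1000 m; k in km⁻¹ = k in m⁻¹ × 1000):
φ = φ₀·exp(−k·z) = 0.66 × exp(−0.404 × 1.5) = 0.66 × exp(−0.606)
  = 0.66 × 0.5455 = 0.3600

0.3600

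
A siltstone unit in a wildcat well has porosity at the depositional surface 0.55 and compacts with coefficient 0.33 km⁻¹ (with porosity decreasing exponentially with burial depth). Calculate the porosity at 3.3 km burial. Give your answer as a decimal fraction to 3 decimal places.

0.185

phi = phi₀·exp(−k·z) = 0.55 × exp(−0.33 × 3.3) = 0.55 × exp(−1.089)
  = 0.55 × 0.3366 = 0.1851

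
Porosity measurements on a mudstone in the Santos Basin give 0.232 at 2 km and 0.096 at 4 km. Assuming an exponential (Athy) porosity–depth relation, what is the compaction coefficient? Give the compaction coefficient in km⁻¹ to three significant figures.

0.441 km⁻¹

Athy: n(Z) = n₀ e^(−kZ) ⇒ n₁/n₂ = e^{k(Z₂−Z₁)} ⇒ k = ln(n₁/n₂)/(Z₂−Z₁)
k = ln(0.232/0.096) / (4 − 2) = ln(2.417) / 2 = 0.8824 / 2 = 0.4412 km⁻¹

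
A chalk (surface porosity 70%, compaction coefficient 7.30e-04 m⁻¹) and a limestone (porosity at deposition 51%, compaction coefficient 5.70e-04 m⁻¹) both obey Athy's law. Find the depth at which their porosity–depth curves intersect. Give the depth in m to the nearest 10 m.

Working in km (1 km = 1000 m; β in km⁻¹ = β in m⁻¹ × 1000):
Set n₀ₐ e^(−βₐz) = n₀ᵦ e^(−βᵦz) ⇒ ln(n₀ₐ/n₀ᵦ) = (βₐ − βᵦ)·z
z = ln(0.7/0.51) / (0.73 − 0.57) = 0.3167 / 0.16 = 1.979 km

1980 m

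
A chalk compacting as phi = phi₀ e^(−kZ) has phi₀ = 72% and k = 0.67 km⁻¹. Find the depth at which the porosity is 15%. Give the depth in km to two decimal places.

2.34 km

Invert Athy's law: Z = ln(phi₀/phi) / k
Z = ln(0.72/0.15) / 0.67 = ln(4.8) / 0.67 = 1.5686 / 0.67 = 2.341 km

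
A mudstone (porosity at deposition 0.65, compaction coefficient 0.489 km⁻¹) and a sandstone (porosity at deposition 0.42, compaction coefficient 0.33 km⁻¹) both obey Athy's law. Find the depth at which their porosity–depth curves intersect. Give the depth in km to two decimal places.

2.75 km

Set phi₀ₐ e^(−kₐZ) = phi₀ᵦ e^(−kᵦZ) ⇒ ln(phi₀ₐ/phi₀ᵦ) = (kₐ − kᵦ)·Z
Z = ln(0.65/0.42) / (0.489 − 0.33) = 0.4367 / 0.159 = 2.747 km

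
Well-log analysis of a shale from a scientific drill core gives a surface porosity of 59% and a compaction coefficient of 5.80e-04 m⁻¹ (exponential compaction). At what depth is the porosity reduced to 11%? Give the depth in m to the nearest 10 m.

Working in km (1 km = 1000 m; k in km⁻¹ = k in m⁻¹ × 1000):
Invert Athy's law: d = ln(φ₀/φ) / k
d = ln(0.59/0.11) / 0.58 = ln(5.364) / 0.58 = 1.6796 / 0.58 = 2.896 km

2900 m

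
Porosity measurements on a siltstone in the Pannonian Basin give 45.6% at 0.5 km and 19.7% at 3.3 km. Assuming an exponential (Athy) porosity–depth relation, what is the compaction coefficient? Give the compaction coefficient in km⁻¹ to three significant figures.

0.300 km⁻¹

Athy: φ(d) = φ₀ e^(−kd) ⇒ φ₁/φ₂ = e^{k(d₂−d₁)} ⇒ k = ln(φ₁/φ₂)/(d₂−d₁)
k = ln(0.456/0.197) / (3.3 − 0.5) = ln(2.315) / 2.8 = 0.8393 / 2.8 = 0.2997 km⁻¹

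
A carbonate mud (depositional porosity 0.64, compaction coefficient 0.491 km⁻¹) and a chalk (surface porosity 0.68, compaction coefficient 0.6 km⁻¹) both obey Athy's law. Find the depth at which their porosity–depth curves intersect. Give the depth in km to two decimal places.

Set n₀ₐ e^(−βₐZ) = n₀ᵦ e^(−βᵦZ) ⇒ ln(n₀ₐ/n₀ᵦ) = (βₐ − βᵦ)·Z
Z = ln(0.64/0.68) / (0.491 − 0.6) = -0.0606 / -0.109 = 0.556 km

0.56 km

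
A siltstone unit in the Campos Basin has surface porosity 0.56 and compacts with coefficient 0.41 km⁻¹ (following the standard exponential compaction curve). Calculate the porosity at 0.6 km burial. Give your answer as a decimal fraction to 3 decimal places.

0.438

phi = phi₀·exp(−β·Z) = 0.56 × exp(−0.41 × 0.6) = 0.56 × exp(−0.246)
  = 0.56 × 0.7819 = 0.4379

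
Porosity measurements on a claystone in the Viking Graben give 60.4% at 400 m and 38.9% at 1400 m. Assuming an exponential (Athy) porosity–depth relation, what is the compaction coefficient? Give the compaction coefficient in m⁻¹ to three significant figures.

0.000440 m⁻¹

Working in km (1 km = 1000 m; β in km⁻¹ = β in m⁻¹ × 1000):
Athy: φ(Z) = φ₀ e^(−βZ) ⇒ φ₁/φ₂ = e^{β(Z₂−Z₁)} ⇒ β = ln(φ₁/φ₂)/(Z₂−Z₁)
β = ln(0.604/0.389) / (1.4 − 0.4) = ln(1.553) / 1 = 0.4400 / 1 = 0.44 km⁻¹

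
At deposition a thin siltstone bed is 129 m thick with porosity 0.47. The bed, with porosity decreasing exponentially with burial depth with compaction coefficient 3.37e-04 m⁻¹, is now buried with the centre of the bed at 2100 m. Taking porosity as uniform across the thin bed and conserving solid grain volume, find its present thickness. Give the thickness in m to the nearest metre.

Working in km (1 km = 1000 m; k in km⁻¹ = k in m⁻¹ × 1000):
Porosity at 2.1 km: phi = 0.47·exp(−0.337×2.1) = 0.2316
Solid-volume conservation: h(1−phi) = h₀(1−phi₀) ⇒ h = h₀·(1−phi₀)/(1−phi)
h = 0.129 × (1 − 0.47)/(1 − 0.2316) = 0.129 × 0.6897 = 0.0890 km

89 m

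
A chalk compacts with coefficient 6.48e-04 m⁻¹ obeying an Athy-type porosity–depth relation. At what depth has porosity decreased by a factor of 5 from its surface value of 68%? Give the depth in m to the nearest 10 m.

2480 m

Working in km (1 km = 1000 m; k in km⁻¹ = k in m⁻¹ × 1000):
phi/phi₀ = 1/5 ⇒ exp(−k·Z) = 1/5 ⇒ Z = ln(5) / k
Z = 1.6094 / 0.648 = 2.484 km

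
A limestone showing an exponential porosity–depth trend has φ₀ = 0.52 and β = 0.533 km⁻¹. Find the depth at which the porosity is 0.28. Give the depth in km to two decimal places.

1.16 km

Invert Athy's law: z = ln(φ₀/φ) / β
z = ln(0.52/0.28) / 0.533 = ln(1.857) / 0.533 = 0.6190 / 0.533 = 1.161 km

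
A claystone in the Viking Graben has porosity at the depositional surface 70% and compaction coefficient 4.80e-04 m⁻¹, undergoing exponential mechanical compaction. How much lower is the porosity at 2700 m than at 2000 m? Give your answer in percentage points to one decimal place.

Working in km (1 km = 1000 m; c in km⁻¹ = c in m⁻¹ × 1000):
φ(2) = 0.7·e^(−0.48×2) = 0.2680
φ(2.7) = 0.7·e^(−0.48×2.7) = 0.1915
Δφ = 0.2680 − 0.1915 = 0.0765

7.6 percentage points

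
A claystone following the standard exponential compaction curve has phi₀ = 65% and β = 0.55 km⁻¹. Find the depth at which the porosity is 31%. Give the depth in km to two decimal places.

1.35 km

Invert Athy's law: d = ln(phi₀/phi) / β
d = ln(0.65/0.31) / 0.55 = ln(2.097) / 0.55 = 0.7404 / 0.55 = 1.346 km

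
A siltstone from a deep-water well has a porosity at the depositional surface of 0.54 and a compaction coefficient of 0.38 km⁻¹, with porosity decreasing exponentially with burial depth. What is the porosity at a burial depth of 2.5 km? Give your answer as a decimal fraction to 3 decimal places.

φ = φ₀·exp(−β·d) = 0.54 × exp(−0.38 × 2.5) = 0.54 × exp(−0.95)
  = 0.54 × 0.3867 = 0.2088

0.209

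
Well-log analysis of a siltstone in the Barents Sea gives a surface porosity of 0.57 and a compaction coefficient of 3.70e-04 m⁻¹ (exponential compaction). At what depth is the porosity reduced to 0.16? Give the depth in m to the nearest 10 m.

3430 m

Working in km (1 km = 1000 m; c in km⁻¹ = c in m⁻¹ × 1000):
Invert Athy's law: z = ln(φ₀/φ) / c
z = ln(0.57/0.16) / 0.37 = ln(3.562) / 0.37 = 1.2705 / 0.37 = 3.434 km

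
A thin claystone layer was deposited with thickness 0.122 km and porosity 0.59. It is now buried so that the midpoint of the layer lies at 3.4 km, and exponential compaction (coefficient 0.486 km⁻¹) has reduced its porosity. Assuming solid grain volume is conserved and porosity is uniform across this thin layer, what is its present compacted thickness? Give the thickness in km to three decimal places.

Porosity at 3.4 km: n = 0.59·exp(−0.486×3.4) = 0.1130
Solid-volume conservation: h(1−n) = h₀(1−n₀) ⇒ h = h₀·(1−n₀)/(1−n)
h = 0.122 × (1 − 0.59)/(1 − 0.1130) = 0.122 × 0.4623 = 0.0564 km

0.056 km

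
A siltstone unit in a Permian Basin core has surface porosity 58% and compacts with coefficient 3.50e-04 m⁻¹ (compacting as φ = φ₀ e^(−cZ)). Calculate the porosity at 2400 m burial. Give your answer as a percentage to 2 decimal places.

Working in km (1 km = 1000 m; c in km⁻¹ = c in m⁻¹ × 1000):
φ = φ₀·exp(−c·Z) = 0.58 × exp(−0.35 × 2.4) = 0.58 × exp(−0.84)
  = 0.58 × 0.4317 = 0.2504

25.04%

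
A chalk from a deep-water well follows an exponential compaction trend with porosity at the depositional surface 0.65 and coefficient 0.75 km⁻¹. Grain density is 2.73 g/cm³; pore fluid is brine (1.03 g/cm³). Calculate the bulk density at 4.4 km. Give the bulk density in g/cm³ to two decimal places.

2.69 g/cm³

Porosity at depth: phi = 0.65·exp(−0.75×4.4) = 0.65×0.0369 = 0.0240
Bulk density: ρ_b = (1−phi)ρ_g + phi·ρ_f = 0.9760×2.73 + 0.0240×1.03
       = 2.665 + 0.025 = 2.689 g/cm³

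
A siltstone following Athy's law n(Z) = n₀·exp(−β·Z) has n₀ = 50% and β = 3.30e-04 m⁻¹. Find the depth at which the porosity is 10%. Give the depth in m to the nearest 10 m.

4880 m

Working in km (1 km = 1000 m; β in km⁻¹ = β in m⁻¹ × 1000):
Invert Athy's law: Z = ln(n₀/n) / β
Z = ln(0.5/0.1) / 0.33 = ln(5) / 0.33 = 1.6094 / 0.33 = 4.877 km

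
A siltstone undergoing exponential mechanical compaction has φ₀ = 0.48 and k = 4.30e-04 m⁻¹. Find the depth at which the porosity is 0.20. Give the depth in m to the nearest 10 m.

Working in km (1 km = 1000 m; k in km⁻¹ = k in m⁻¹ × 1000):
Invert Athy's law: Z = ln(φ₀/φ) / k
Z = ln(0.48/0.2) / 0.43 = ln(2.4) / 0.43 = 0.8755 / 0.43 = 2.036 km

2040 m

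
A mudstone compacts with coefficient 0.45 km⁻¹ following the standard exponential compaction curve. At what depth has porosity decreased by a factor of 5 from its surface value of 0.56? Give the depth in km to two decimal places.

3.58 km

n/n₀ = 1/5 ⇒ exp(−k·z) = 1/5 ⇒ z = ln(5) / k
z = 1.6094 / 0.45 = 3.577 km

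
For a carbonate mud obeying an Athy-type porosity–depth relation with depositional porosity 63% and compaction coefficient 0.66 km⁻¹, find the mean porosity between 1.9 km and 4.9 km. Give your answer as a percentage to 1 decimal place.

7.8%

⟨n⟩ = (1/(d₂−d₁)) ∫ n₀ e^(−βd) dd = n₀·(e^(−β·d₁) − e^(−β·d₂)) / (β·(d₂−d₁))
e^(−0.66×1.9) = 0.2854; e^(−0.66×4.9) = 0.0394
⟨n⟩ = 0.63 × (0.2854 − 0.0394) / (0.66 × 3) = 0.63 × 0.1242 = 0.0783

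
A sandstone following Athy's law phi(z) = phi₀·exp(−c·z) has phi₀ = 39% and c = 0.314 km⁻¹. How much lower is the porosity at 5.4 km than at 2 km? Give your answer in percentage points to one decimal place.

phi(2) = 0.39·e^(−0.314×2) = 0.2081
phi(5.4) = 0.39·e^(−0.314×5.4) = 0.0716
Δphi = 0.2081 − 0.0716 = 0.1366

13.7 percentage points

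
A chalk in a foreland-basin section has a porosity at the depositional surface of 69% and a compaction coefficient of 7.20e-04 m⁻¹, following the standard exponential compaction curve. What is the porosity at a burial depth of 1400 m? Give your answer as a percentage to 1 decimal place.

Working in km (1 km = 1000 m; β in km⁻¹ = β in m⁻¹ × 1000):
n = n₀·exp(−β·d) = 0.69 × exp(−0.72 × 1.4) = 0.69 × exp(−1.008)
  = 0.69 × 0.3649 = 0.2518

25.2%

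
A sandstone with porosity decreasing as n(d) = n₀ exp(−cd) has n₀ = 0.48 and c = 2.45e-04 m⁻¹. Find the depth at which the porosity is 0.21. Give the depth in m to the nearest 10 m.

Working in km (1 km = 1000 m; c in km⁻¹ = c in m⁻¹ × 1000):
Invert Athy's law: d = ln(n₀/n) / c
d = ln(0.48/0.21) / 0.245 = ln(2.286) / 0.245 = 0.8267 / 0.245 = 3.374 km

3370 m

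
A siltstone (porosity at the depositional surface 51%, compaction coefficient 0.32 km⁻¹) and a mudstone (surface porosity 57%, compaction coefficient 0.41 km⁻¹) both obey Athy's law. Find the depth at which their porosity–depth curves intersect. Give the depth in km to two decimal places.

1.24 km

Set phi₀ₐ e^(−kₐZ) = phi₀ᵦ e^(−kᵦZ) ⇒ ln(phi₀ₐ/phi₀ᵦ) = (kₐ − kᵦ)·Z
Z = ln(0.51/0.57) / (0.32 − 0.41) = -0.1112 / -0.09 = 1.236 km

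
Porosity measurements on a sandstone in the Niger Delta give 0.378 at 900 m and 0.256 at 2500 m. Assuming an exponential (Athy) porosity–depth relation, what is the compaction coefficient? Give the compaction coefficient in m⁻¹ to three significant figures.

0.000244 m⁻¹

Working in km (1 km = 1000 m; β in km⁻¹ = β in m⁻¹ × 1000):
Athy: φ(d) = φ₀ e^(−βd) ⇒ φ₁/φ₂ = e^{β(d₂−d₁)} ⇒ β = ln(φ₁/φ₂)/(d₂−d₁)
β = ln(0.378/0.256) / (2.5 − 0.9) = ln(1.477) / 1.6 = 0.3897 / 1.6 = 0.2436 km⁻¹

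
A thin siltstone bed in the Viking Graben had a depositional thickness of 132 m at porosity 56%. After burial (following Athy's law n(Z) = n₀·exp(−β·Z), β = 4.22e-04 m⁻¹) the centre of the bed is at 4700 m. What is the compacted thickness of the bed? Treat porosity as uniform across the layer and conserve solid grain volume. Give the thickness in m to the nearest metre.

Working in km (1 km = 1000 m; β in km⁻¹ = β in m⁻¹ × 1000):
Porosity at 4.7 km: n = 0.56·exp(−0.422×4.7) = 0.0771
Solid-volume conservation: h(1−n) = h₀(1−n₀) ⇒ h = h₀·(1−n₀)/(1−n)
h = 0.132 × (1 − 0.56)/(1 − 0.0771) = 0.132 × 0.4767 = 0.0629 km

63 m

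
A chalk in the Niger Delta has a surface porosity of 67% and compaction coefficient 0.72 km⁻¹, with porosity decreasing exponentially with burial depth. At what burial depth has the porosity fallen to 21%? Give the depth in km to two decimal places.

Invert Athy's law: d = ln(φ₀/φ) / β
d = ln(0.67/0.21) / 0.72 = ln(3.19) / 0.72 = 1.1602 / 0.72 = 1.611 km

1.61 km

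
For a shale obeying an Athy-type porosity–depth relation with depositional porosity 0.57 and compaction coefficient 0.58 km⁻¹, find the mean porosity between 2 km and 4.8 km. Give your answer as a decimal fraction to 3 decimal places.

0.088

⟨φ⟩ = (1/(Z₂−Z₁)) ∫ φ₀ e^(−kZ) dZ = φ₀·(e^(−k·Z₁) − e^(−k·Z₂)) / (k·(Z₂−Z₁))
e^(−0.58×2) = 0.3135; e^(−0.58×4.8) = 0.0618
⟨φ⟩ = 0.57 × (0.3135 − 0.0618) / (0.58 × 2.8) = 0.57 × 0.1550 = 0.0883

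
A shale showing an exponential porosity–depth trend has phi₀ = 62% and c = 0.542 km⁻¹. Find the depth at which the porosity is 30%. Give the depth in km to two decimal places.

1.34 km

Invert Athy's law: d = ln(phi₀/phi) / c
d = ln(0.62/0.3) / 0.542 = ln(2.067) / 0.542 = 0.7259 / 0.542 = 1.339 km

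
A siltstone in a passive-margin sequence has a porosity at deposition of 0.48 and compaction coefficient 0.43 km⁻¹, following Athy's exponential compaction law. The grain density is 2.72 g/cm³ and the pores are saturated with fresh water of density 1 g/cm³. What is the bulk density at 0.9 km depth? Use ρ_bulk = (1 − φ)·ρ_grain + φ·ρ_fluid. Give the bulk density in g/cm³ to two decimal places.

Porosity at depth: phi = 0.48·exp(−0.43×0.9) = 0.48×0.6791 = 0.3260
Bulk density: ρ_b = (1−phi)ρ_g + phi·ρ_f = 0.6740×2.72 + 0.3260×1
       = 1.833 + 0.326 = 2.159 g/cm³

2.16 g/cm³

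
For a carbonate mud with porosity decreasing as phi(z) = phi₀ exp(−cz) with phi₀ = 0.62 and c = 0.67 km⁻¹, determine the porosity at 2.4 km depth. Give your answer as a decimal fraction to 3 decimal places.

0.124

phi = phi₀·exp(−c·z) = 0.62 × exp(−0.67 × 2.4) = 0.62 × exp(−1.608)
  = 0.62 × 0.2003 = 0.1242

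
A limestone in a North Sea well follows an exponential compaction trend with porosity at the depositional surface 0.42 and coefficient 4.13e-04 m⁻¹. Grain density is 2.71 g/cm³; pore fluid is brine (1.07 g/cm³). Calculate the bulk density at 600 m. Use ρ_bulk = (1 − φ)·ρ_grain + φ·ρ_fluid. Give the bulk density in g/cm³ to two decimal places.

Working in km (1 km = 1000 m; β in km⁻¹ = β in m⁻¹ × 1000):
Porosity at depth: φ = 0.42·exp(−0.413×0.6) = 0.42×0.7805 = 0.3278
Bulk density: ρ_b = (1−φ)ρ_g + φ·ρ_f = 0.6722×2.71 + 0.3278×1.07
       = 1.822 + 0.351 = 2.172 g/cm³

2.17 g/cm³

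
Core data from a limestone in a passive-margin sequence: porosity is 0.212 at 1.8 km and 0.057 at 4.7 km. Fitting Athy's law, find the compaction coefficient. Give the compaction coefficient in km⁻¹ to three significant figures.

0.453 km⁻¹

Athy: φ(z) = φ₀ e^(−cz) ⇒ φ₁/φ₂ = e^{c(z₂−z₁)} ⇒ c = ln(φ₁/φ₂)/(z₂−z₁)
c = ln(0.212/0.057) / (4.7 − 1.8) = ln(3.719) / 2.9 = 1.3135 / 2.9 = 0.4529 km⁻¹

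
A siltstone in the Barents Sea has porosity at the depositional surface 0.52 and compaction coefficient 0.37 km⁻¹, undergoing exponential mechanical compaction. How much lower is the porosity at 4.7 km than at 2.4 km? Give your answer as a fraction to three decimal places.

0.123

n(2.4) = 0.52·e^(−0.37×2.4) = 0.2140
n(4.7) = 0.52·e^(−0.37×4.7) = 0.0914
Δn = 0.2140 − 0.0914 = 0.1226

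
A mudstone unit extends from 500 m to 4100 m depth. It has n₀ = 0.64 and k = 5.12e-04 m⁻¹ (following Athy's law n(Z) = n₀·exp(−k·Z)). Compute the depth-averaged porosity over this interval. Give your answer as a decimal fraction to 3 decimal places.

Working in km (1 km = 1000 m; k in km⁻¹ = k in m⁻¹ × 1000):
⟨n⟩ = (1/(Z₂−Z₁)) ∫ n₀ e^(−kZ) dZ = n₀·(e^(−k·Z₁) − e^(−k·Z₂)) / (k·(Z₂−Z₁))
e^(−0.512×0.5) = 0.7741; e^(−0.512×4.1) = 0.1226
⟨n⟩ = 0.64 × (0.7741 − 0.1226) / (0.512 × 3.6) = 0.64 × 0.3535 = 0.2262

0.226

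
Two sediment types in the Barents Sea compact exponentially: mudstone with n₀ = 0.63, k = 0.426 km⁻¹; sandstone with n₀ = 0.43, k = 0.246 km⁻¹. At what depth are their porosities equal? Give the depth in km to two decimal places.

2.12 km

Set n₀ₐ e^(−kₐZ) = n₀ᵦ e^(−kᵦZ) ⇒ ln(n₀ₐ/n₀ᵦ) = (kₐ − kᵦ)·Z
Z = ln(0.63/0.43) / (0.426 − 0.246) = 0.3819 / 0.18 = 2.122 km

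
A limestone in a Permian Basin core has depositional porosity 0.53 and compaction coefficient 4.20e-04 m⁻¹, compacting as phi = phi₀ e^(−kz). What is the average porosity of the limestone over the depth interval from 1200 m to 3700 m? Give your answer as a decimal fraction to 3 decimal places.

Working in km (1 km = 1000 m; k in km⁻¹ = k in m⁻¹ × 1000):
⟨phi⟩ = (1/(z₂−z₁)) ∫ phi₀ e^(−kz) dz = phi₀·(e^(−k·z₁) − e^(−k·z₂)) / (k·(z₂−z₁))
e^(−0.42×1.2) = 0.6041; e^(−0.42×3.7) = 0.2114
⟨phi⟩ = 0.53 × (0.6041 − 0.2114) / (0.42 × 2.5) = 0.53 × 0.3740 = 0.1982

0.198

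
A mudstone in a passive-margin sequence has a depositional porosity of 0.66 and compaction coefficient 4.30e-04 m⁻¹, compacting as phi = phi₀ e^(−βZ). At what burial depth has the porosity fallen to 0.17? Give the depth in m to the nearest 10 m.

Working in km (1 km = 1000 m; β in km⁻¹ = β in m⁻¹ × 1000):
Invert Athy's law: Z = ln(phi₀/phi) / β
Z = ln(0.66/0.17) / 0.43 = ln(3.882) / 0.43 = 1.3564 / 0.43 = 3.155 km

3150 m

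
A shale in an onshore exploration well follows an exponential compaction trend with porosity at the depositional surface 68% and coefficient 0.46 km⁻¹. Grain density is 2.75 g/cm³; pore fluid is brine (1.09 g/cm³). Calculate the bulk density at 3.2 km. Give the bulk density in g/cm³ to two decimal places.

2.49 g/cm³

Porosity at depth: phi = 0.68·exp(−0.46×3.2) = 0.68×0.2295 = 0.1560
Bulk density: ρ_b = (1−phi)ρ_g + phi·ρ_f = 0.8440×2.75 + 0.1560×1.09
       = 2.321 + 0.170 = 2.491 g/cm³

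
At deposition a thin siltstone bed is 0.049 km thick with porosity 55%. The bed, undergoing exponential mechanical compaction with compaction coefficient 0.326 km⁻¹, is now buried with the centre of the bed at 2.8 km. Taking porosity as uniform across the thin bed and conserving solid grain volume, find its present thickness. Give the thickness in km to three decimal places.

Porosity at 2.8 km: n = 0.55·exp(−0.326×2.8) = 0.2208
Solid-volume conservation: h(1−n) = h₀(1−n₀) ⇒ h = h₀·(1−n₀)/(1−n)
h = 0.049 × (1 − 0.55)/(1 − 0.2208) = 0.049 × 0.5775 = 0.0283 km

0.028 km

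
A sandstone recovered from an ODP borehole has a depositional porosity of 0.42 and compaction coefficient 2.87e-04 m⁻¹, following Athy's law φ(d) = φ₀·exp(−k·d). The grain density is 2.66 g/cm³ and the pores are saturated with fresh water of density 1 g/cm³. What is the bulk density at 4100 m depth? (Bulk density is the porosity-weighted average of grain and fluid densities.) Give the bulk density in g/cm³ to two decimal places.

Working in km (1 km = 1000 m; k in km⁻¹ = k in m⁻¹ × 1000):
Porosity at depth: φ = 0.42·exp(−0.287×4.1) = 0.42×0.3083 = 0.1295
Bulk density: ρ_b = (1−φ)ρ_g + φ·ρ_f = 0.8705×2.66 + 0.1295×1
       = 2.316 + 0.129 = 2.445 g/cm³

2.45 g/cm³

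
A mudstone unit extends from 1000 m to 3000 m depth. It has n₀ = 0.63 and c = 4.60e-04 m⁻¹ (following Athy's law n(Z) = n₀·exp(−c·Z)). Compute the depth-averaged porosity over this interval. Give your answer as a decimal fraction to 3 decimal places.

0.260

Working in km (1 km = 1000 m; c in km⁻¹ = c in m⁻¹ × 1000):
⟨n⟩ = (1/(Z₂−Z₁)) ∫ n₀ e^(−cZ) dZ = n₀·(e^(−c·Z₁) − e^(−c·Z₂)) / (c·(Z₂−Z₁))
e^(−0.46×1) = 0.6313; e^(−0.46×3) = 0.2516
⟨n⟩ = 0.63 × (0.6313 − 0.2516) / (0.46 × 2) = 0.63 × 0.4127 = 0.2600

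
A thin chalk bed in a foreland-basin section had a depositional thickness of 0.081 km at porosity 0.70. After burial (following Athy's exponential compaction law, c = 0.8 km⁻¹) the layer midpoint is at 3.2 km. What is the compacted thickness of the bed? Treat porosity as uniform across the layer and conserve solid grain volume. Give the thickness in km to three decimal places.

Porosity at 3.2 km: phi = 0.7·exp(−0.8×3.2) = 0.0541
Solid-volume conservation: h(1−phi) = h₀(1−phi₀) ⇒ h = h₀·(1−phi₀)/(1−phi)
h = 0.081 × (1 − 0.7)/(1 − 0.0541) = 0.081 × 0.3172 = 0.0257 km

0.026 km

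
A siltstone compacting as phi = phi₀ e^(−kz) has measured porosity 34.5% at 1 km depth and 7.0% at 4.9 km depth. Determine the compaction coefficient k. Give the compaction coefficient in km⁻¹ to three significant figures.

Athy: phi(z) = phi₀ e^(−kz) ⇒ phi₁/phi₂ = e^{k(z₂−z₁)} ⇒ k = ln(phi₁/phi₂)/(z₂−z₁)
k = ln(0.345/0.07) / (4.9 − 1) = ln(4.929) / 3.9 = 1.5950 / 3.9 = 0.409 km⁻¹

0.409 km⁻¹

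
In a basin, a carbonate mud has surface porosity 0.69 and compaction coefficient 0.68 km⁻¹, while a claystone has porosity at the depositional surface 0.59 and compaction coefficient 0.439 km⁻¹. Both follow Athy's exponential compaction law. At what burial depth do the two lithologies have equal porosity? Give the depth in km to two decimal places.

0.65 km

Set n₀ₐ e^(−kₐd) = n₀ᵦ e^(−kᵦd) ⇒ ln(n₀ₐ/n₀ᵦ) = (kₐ − kᵦ)·d
d = ln(0.69/0.59) / (0.68 − 0.439) = 0.1566 / 0.241 = 0.650 km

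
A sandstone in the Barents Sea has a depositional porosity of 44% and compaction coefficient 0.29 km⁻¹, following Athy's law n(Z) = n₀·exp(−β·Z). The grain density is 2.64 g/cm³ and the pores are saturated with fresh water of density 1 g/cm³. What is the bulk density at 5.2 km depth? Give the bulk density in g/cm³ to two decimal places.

2.48 g/cm³

Porosity at depth: n = 0.44·exp(−0.29×5.2) = 0.44×0.2214 = 0.0974
Bulk density: ρ_b = (1−n)ρ_g + n·ρ_f = 0.9026×2.64 + 0.0974×1
       = 2.383 + 0.097 = 2.480 g/cm³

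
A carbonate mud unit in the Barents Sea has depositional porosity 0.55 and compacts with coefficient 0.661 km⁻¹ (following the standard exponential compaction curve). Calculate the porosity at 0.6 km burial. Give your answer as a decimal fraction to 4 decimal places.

0.3699

φ = φ₀·exp(−c·Z) = 0.55 × exp(−0.661 × 0.6) = 0.55 × exp(−0.3966)
  = 0.55 × 0.6726 = 0.3699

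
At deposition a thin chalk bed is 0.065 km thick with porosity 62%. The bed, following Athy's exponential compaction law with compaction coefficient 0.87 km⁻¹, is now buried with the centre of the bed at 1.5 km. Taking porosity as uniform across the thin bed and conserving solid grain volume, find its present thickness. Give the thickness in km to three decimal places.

0.030 km

Porosity at 1.5 km: phi = 0.62·exp(−0.87×1.5) = 0.1681
Solid-volume conservation: h(1−phi) = h₀(1−phi₀) ⇒ h = h₀·(1−phi₀)/(1−phi)
h = 0.065 × (1 − 0.62)/(1 − 0.1681) = 0.065 × 0.4568 = 0.0297 km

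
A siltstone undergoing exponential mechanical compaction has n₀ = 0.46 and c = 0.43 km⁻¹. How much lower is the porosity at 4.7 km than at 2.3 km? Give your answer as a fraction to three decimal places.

n(2.3) = 0.46·e^(−0.43×2.3) = 0.1711
n(4.7) = 0.46·e^(−0.43×4.7) = 0.0610
Δn = 0.1711 − 0.0610 = 0.1101

0.110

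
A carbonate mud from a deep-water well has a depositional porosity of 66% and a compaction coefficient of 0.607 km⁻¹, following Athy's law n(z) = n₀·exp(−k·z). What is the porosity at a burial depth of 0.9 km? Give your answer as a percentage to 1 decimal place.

n = n₀·exp(−k·z) = 0.66 × exp(−0.607 × 0.9) = 0.66 × exp(−0.5463)
  = 0.66 × 0.5791 = 0.3822

38.2%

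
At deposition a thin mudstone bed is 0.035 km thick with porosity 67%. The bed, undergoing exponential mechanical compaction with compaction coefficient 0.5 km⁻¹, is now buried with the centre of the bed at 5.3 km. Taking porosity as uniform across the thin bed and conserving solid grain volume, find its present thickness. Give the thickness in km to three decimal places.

0.012 km

Porosity at 5.3 km: φ = 0.67·exp(−0.5×5.3) = 0.0473
Solid-volume conservation: h(1−φ) = h₀(1−φ₀) ⇒ h = h₀·(1−φ₀)/(1−φ)
h = 0.035 × (1 − 0.67)/(1 − 0.0473) = 0.035 × 0.3464 = 0.0121 km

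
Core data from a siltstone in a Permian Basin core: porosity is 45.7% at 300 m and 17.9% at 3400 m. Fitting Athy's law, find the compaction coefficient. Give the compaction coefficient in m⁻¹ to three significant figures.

0.000302 m⁻¹

Working in km (1 km = 1000 m; c in km⁻¹ = c in m⁻¹ × 1000):
Athy: n(Z) = n₀ e^(−cZ) ⇒ n₁/n₂ = e^{c(Z₂−Z₁)} ⇒ c = ln(n₁/n₂)/(Z₂−Z₁)
c = ln(0.457/0.179) / (3.4 − 0.3) = ln(2.553) / 3.1 = 0.9373 / 3.1 = 0.3024 km⁻¹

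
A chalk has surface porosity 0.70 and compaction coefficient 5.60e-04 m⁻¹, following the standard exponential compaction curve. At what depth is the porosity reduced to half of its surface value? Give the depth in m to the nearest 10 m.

Working in km (1 km = 1000 m; β in km⁻¹ = β in m⁻¹ × 1000):
n/n₀ = 1/2 ⇒ exp(−β·z) = 1/2 ⇒ z = ln(2) / β
z = 0.6931 / 0.56 = 1.238 km

1240 m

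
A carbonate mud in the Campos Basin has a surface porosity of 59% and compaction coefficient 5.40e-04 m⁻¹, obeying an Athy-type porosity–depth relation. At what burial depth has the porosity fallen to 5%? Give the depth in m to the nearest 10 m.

Working in km (1 km = 1000 m; β in km⁻¹ = β in m⁻¹ × 1000):
Invert Athy's law: Z = ln(phi₀/phi) / β
Z = ln(0.59/0.05) / 0.54 = ln(11.8) / 0.54 = 2.4681 / 0.54 = 4.571 km

4570 m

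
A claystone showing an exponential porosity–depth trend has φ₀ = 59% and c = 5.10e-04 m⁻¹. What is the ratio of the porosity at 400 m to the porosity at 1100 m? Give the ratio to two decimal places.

1.43

Working in km (1 km = 1000 m; c in km⁻¹ = c in m⁻¹ × 1000):
φ(d₁)/φ(d₂) = e^(−c·d₁)/e^(−c·d₂) = e^{c(d₂−d₁)}
= exp(0.51 × 0.7) = exp(0.357) = 1.4290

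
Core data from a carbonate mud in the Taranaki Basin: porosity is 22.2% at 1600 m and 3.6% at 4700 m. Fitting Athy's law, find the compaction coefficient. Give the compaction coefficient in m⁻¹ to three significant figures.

Working in km (1 km = 1000 m; β in km⁻¹ = β in m⁻¹ × 1000):
Athy: n(d) = n₀ e^(−βd) ⇒ n₁/n₂ = e^{β(d₂−d₁)} ⇒ β = ln(n₁/n₂)/(d₂−d₁)
β = ln(0.222/0.036) / (4.7 − 1.6) = ln(6.167) / 3.1 = 1.8192 / 3.1 = 0.5868 km⁻¹

0.000587 m⁻¹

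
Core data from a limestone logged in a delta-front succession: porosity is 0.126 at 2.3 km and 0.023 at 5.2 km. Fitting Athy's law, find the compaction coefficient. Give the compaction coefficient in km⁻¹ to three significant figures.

0.586 km⁻¹

Athy: φ(z) = φ₀ e^(−cz) ⇒ φ₁/φ₂ = e^{c(z₂−z₁)} ⇒ c = ln(φ₁/φ₂)/(z₂−z₁)
c = ln(0.126/0.023) / (5.2 − 2.3) = ln(5.478) / 2.9 = 1.7008 / 2.9 = 0.5865 km⁻¹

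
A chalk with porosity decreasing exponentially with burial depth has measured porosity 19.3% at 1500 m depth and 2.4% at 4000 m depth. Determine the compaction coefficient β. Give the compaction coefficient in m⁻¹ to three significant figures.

0.000834 m⁻¹

Working in km (1 km = 1000 m; β in km⁻¹ = β in m⁻¹ × 1000):
Athy: φ(Z) = φ₀ e^(−βZ) ⇒ φ₁/φ₂ = e^{β(Z₂−Z₁)} ⇒ β = ln(φ₁/φ₂)/(Z₂−Z₁)
β = ln(0.193/0.024) / (4 − 1.5) = ln(8.042) / 2.5 = 2.0846 / 2.5 = 0.8339 km⁻¹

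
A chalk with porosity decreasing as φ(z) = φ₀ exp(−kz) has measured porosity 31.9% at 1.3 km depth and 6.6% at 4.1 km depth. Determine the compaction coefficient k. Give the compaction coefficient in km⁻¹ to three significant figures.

Athy: φ(z) = φ₀ e^(−kz) ⇒ φ₁/φ₂ = e^{k(z₂−z₁)} ⇒ k = ln(φ₁/φ₂)/(z₂−z₁)
k = ln(0.319/0.066) / (4.1 − 1.3) = ln(4.833) / 2.8 = 1.5755 / 2.8 = 0.5627 km⁻¹

0.563 km⁻¹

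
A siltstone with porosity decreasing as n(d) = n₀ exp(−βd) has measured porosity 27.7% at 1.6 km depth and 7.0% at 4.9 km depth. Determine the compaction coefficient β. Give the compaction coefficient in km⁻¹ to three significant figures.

Athy: n(d) = n₀ e^(−βd) ⇒ n₁/n₂ = e^{β(d₂−d₁)} ⇒ β = ln(n₁/n₂)/(d₂−d₁)
β = ln(0.277/0.07) / (4.9 − 1.6) = ln(3.957) / 3.3 = 1.3755 / 3.3 = 0.4168 km⁻¹

0.417 km⁻¹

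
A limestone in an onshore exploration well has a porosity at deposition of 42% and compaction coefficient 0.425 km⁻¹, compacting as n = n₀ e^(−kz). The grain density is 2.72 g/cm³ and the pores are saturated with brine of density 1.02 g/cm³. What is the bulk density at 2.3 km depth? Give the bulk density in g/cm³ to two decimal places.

2.45 g/cm³

Porosity at depth: n = 0.42·exp(−0.425×2.3) = 0.42×0.3763 = 0.1580
Bulk density: ρ_b = (1−n)ρ_g + n·ρ_f = 0.8420×2.72 + 0.1580×1.02
       = 2.290 + 0.161 = 2.451 g/cm³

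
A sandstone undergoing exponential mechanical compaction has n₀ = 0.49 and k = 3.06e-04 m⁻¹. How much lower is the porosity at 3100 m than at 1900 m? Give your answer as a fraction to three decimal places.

Working in km (1 km = 1000 m; k in km⁻¹ = k in m⁻¹ × 1000):
n(1.9) = 0.49·e^(−0.306×1.9) = 0.2740
n(3.1) = 0.49·e^(−0.306×3.1) = 0.1898
Δn = 0.2740 − 0.1898 = 0.0842

0.084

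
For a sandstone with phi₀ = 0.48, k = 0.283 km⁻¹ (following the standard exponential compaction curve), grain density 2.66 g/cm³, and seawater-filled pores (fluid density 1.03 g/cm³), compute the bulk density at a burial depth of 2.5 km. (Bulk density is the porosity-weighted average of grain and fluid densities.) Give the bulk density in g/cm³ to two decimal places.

2.27 g/cm³

Porosity at depth: phi = 0.48·exp(−0.283×2.5) = 0.48×0.4929 = 0.2366
Bulk density: ρ_b = (1−phi)ρ_g + phi·ρ_f = 0.7634×2.66 + 0.2366×1.03
       = 2.031 + 0.244 = 2.274 g/cm³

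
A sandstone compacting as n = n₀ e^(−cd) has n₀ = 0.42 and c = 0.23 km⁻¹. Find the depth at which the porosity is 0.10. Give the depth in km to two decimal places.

6.24 km

Invert Athy's law: d = ln(n₀/n) / c
d = ln(0.42/0.1) / 0.23 = ln(4.2) / 0.23 = 1.4351 / 0.23 = 6.239 km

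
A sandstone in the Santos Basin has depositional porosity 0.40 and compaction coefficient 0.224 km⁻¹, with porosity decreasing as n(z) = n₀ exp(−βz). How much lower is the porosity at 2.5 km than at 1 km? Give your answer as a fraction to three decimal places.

0.091

n(1) = 0.4·e^(−0.224×1) = 0.3197
n(2.5) = 0.4·e^(−0.224×2.5) = 0.2285
Δn = 0.3197 − 0.2285 = 0.0912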